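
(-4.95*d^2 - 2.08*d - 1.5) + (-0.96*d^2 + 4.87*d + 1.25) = -5.91*d^2 + 2.79*d - 0.25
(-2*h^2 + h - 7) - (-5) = -2*h^2 + h - 2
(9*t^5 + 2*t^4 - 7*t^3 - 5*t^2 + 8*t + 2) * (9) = 81*t^5 + 18*t^4 - 63*t^3 - 45*t^2 + 72*t + 18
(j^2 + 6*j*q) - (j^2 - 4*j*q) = 10*j*q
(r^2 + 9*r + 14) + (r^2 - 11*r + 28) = 2*r^2 - 2*r + 42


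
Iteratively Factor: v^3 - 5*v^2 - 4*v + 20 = (v - 2)*(v^2 - 3*v - 10) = (v - 2)*(v + 2)*(v - 5)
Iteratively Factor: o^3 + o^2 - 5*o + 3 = (o + 3)*(o^2 - 2*o + 1) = (o - 1)*(o + 3)*(o - 1)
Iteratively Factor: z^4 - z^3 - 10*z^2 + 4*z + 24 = (z + 2)*(z^3 - 3*z^2 - 4*z + 12) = (z - 3)*(z + 2)*(z^2 - 4) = (z - 3)*(z + 2)^2*(z - 2)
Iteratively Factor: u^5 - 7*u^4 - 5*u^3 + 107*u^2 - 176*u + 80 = (u - 5)*(u^4 - 2*u^3 - 15*u^2 + 32*u - 16) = (u - 5)*(u - 1)*(u^3 - u^2 - 16*u + 16) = (u - 5)*(u - 4)*(u - 1)*(u^2 + 3*u - 4) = (u - 5)*(u - 4)*(u - 1)*(u + 4)*(u - 1)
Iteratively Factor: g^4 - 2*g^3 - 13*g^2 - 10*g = (g)*(g^3 - 2*g^2 - 13*g - 10) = g*(g + 1)*(g^2 - 3*g - 10) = g*(g - 5)*(g + 1)*(g + 2)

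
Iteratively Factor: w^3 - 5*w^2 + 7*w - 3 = (w - 1)*(w^2 - 4*w + 3) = (w - 3)*(w - 1)*(w - 1)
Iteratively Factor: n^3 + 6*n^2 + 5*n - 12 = (n + 3)*(n^2 + 3*n - 4) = (n - 1)*(n + 3)*(n + 4)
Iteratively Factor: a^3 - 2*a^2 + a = (a - 1)*(a^2 - a) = (a - 1)^2*(a)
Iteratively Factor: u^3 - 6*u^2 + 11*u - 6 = (u - 2)*(u^2 - 4*u + 3) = (u - 2)*(u - 1)*(u - 3)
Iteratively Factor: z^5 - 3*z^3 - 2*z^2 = (z + 1)*(z^4 - z^3 - 2*z^2) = (z + 1)^2*(z^3 - 2*z^2) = z*(z + 1)^2*(z^2 - 2*z) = z^2*(z + 1)^2*(z - 2)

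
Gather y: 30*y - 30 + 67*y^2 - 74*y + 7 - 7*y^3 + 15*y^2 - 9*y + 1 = -7*y^3 + 82*y^2 - 53*y - 22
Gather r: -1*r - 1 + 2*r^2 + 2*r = 2*r^2 + r - 1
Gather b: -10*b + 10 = 10 - 10*b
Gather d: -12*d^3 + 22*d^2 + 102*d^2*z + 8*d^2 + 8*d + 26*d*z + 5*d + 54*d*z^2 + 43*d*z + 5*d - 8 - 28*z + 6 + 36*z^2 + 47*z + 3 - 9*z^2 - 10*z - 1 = -12*d^3 + d^2*(102*z + 30) + d*(54*z^2 + 69*z + 18) + 27*z^2 + 9*z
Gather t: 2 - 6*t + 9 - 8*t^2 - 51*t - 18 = -8*t^2 - 57*t - 7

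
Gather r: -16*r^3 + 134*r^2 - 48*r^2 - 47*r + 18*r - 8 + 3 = -16*r^3 + 86*r^2 - 29*r - 5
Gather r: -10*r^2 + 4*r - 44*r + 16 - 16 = -10*r^2 - 40*r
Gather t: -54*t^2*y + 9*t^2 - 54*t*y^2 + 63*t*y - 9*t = t^2*(9 - 54*y) + t*(-54*y^2 + 63*y - 9)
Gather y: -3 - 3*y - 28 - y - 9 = -4*y - 40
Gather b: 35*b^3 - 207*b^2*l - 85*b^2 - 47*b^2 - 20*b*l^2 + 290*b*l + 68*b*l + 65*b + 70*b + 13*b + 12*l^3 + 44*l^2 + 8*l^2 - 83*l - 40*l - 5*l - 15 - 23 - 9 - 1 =35*b^3 + b^2*(-207*l - 132) + b*(-20*l^2 + 358*l + 148) + 12*l^3 + 52*l^2 - 128*l - 48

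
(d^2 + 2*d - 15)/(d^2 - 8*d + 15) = (d + 5)/(d - 5)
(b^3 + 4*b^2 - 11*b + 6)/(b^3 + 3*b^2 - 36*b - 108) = (b^2 - 2*b + 1)/(b^2 - 3*b - 18)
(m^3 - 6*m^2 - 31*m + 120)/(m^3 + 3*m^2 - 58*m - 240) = (m - 3)/(m + 6)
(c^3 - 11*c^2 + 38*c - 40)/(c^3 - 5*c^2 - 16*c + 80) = (c - 2)/(c + 4)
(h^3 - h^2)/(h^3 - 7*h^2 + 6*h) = h/(h - 6)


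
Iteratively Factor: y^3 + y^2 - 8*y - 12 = (y + 2)*(y^2 - y - 6) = (y + 2)^2*(y - 3)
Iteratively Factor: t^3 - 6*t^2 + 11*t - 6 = (t - 2)*(t^2 - 4*t + 3) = (t - 2)*(t - 1)*(t - 3)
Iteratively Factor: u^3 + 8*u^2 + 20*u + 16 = (u + 2)*(u^2 + 6*u + 8) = (u + 2)*(u + 4)*(u + 2)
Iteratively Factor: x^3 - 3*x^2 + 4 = (x - 2)*(x^2 - x - 2) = (x - 2)*(x + 1)*(x - 2)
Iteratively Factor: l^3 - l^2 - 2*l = (l - 2)*(l^2 + l) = (l - 2)*(l + 1)*(l)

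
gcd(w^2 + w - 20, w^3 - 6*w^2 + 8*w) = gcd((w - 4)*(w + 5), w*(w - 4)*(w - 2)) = w - 4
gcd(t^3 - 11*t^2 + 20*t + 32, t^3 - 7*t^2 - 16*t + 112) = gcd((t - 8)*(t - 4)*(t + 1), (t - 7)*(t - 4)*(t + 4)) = t - 4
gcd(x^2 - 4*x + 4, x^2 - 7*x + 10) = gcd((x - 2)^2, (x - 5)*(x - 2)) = x - 2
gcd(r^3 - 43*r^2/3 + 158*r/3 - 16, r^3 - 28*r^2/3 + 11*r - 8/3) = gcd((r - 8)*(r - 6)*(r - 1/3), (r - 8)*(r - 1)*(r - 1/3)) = r^2 - 25*r/3 + 8/3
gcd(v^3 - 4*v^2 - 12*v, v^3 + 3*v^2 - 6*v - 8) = 1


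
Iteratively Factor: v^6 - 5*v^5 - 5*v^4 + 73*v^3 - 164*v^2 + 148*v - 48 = (v - 2)*(v^5 - 3*v^4 - 11*v^3 + 51*v^2 - 62*v + 24) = (v - 2)*(v - 1)*(v^4 - 2*v^3 - 13*v^2 + 38*v - 24) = (v - 2)^2*(v - 1)*(v^3 - 13*v + 12) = (v - 2)^2*(v - 1)*(v + 4)*(v^2 - 4*v + 3) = (v - 3)*(v - 2)^2*(v - 1)*(v + 4)*(v - 1)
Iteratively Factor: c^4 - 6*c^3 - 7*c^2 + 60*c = (c - 4)*(c^3 - 2*c^2 - 15*c) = (c - 4)*(c + 3)*(c^2 - 5*c) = (c - 5)*(c - 4)*(c + 3)*(c)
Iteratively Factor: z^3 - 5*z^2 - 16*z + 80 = (z + 4)*(z^2 - 9*z + 20) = (z - 5)*(z + 4)*(z - 4)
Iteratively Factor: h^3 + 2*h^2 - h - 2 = (h - 1)*(h^2 + 3*h + 2) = (h - 1)*(h + 1)*(h + 2)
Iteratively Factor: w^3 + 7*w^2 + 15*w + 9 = (w + 3)*(w^2 + 4*w + 3) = (w + 3)^2*(w + 1)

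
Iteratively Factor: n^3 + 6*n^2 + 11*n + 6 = (n + 3)*(n^2 + 3*n + 2) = (n + 2)*(n + 3)*(n + 1)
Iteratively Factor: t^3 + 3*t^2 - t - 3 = (t - 1)*(t^2 + 4*t + 3) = (t - 1)*(t + 1)*(t + 3)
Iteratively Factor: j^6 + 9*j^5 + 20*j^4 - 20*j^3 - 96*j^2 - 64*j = (j + 2)*(j^5 + 7*j^4 + 6*j^3 - 32*j^2 - 32*j) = (j + 2)*(j + 4)*(j^4 + 3*j^3 - 6*j^2 - 8*j) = (j - 2)*(j + 2)*(j + 4)*(j^3 + 5*j^2 + 4*j) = j*(j - 2)*(j + 2)*(j + 4)*(j^2 + 5*j + 4) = j*(j - 2)*(j + 1)*(j + 2)*(j + 4)*(j + 4)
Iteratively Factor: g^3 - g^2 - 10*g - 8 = (g + 1)*(g^2 - 2*g - 8) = (g - 4)*(g + 1)*(g + 2)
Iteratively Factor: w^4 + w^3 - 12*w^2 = (w + 4)*(w^3 - 3*w^2) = (w - 3)*(w + 4)*(w^2) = w*(w - 3)*(w + 4)*(w)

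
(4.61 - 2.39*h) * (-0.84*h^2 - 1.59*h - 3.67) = 2.0076*h^3 - 0.0722999999999998*h^2 + 1.4414*h - 16.9187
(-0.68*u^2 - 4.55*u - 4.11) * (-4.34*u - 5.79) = 2.9512*u^3 + 23.6842*u^2 + 44.1819*u + 23.7969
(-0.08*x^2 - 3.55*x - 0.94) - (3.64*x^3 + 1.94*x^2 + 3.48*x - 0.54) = -3.64*x^3 - 2.02*x^2 - 7.03*x - 0.4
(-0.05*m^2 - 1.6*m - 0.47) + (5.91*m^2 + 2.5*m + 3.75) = 5.86*m^2 + 0.9*m + 3.28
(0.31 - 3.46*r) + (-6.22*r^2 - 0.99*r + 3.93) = -6.22*r^2 - 4.45*r + 4.24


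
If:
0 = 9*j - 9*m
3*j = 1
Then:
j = 1/3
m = 1/3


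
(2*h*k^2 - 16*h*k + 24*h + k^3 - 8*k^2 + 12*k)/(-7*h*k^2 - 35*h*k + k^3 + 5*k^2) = (-2*h*k^2 + 16*h*k - 24*h - k^3 + 8*k^2 - 12*k)/(k*(7*h*k + 35*h - k^2 - 5*k))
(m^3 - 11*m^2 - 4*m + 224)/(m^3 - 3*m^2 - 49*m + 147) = (m^2 - 4*m - 32)/(m^2 + 4*m - 21)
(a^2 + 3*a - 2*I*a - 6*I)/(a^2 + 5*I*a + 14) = (a + 3)/(a + 7*I)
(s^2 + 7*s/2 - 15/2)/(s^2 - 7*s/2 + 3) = (s + 5)/(s - 2)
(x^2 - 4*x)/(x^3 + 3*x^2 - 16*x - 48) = x/(x^2 + 7*x + 12)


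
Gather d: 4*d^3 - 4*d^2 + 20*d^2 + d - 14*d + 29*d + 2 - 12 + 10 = 4*d^3 + 16*d^2 + 16*d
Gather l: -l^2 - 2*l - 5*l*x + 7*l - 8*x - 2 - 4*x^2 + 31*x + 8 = -l^2 + l*(5 - 5*x) - 4*x^2 + 23*x + 6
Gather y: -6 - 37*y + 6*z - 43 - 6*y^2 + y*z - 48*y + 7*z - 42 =-6*y^2 + y*(z - 85) + 13*z - 91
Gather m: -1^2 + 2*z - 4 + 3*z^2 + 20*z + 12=3*z^2 + 22*z + 7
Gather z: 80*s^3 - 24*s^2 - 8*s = 80*s^3 - 24*s^2 - 8*s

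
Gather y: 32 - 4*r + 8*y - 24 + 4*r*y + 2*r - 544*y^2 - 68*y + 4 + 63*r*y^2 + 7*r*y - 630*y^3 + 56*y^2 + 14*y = -2*r - 630*y^3 + y^2*(63*r - 488) + y*(11*r - 46) + 12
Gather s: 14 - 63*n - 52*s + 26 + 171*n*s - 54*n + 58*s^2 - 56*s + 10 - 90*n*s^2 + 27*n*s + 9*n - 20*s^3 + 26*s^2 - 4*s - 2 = -108*n - 20*s^3 + s^2*(84 - 90*n) + s*(198*n - 112) + 48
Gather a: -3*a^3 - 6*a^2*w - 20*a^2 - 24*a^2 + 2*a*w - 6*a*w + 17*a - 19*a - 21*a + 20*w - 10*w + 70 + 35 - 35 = -3*a^3 + a^2*(-6*w - 44) + a*(-4*w - 23) + 10*w + 70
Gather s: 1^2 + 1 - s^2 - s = -s^2 - s + 2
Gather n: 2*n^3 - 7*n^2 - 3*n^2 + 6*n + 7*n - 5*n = 2*n^3 - 10*n^2 + 8*n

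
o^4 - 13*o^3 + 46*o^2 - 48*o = o*(o - 8)*(o - 3)*(o - 2)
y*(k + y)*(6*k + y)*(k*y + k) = 6*k^3*y^2 + 6*k^3*y + 7*k^2*y^3 + 7*k^2*y^2 + k*y^4 + k*y^3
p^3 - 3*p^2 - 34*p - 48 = (p - 8)*(p + 2)*(p + 3)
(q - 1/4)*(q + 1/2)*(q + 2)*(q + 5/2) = q^4 + 19*q^3/4 + 6*q^2 + 11*q/16 - 5/8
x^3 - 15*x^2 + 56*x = x*(x - 8)*(x - 7)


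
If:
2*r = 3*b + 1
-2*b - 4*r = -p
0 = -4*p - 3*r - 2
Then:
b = -23/73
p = -38/73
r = 2/73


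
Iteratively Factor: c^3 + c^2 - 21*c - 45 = (c + 3)*(c^2 - 2*c - 15) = (c + 3)^2*(c - 5)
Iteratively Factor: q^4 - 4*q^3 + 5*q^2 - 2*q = (q - 1)*(q^3 - 3*q^2 + 2*q) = (q - 1)^2*(q^2 - 2*q) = q*(q - 1)^2*(q - 2)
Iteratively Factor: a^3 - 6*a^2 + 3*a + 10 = (a - 2)*(a^2 - 4*a - 5) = (a - 2)*(a + 1)*(a - 5)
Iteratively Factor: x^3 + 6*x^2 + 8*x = (x)*(x^2 + 6*x + 8) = x*(x + 2)*(x + 4)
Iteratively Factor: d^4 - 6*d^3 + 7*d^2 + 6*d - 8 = (d - 4)*(d^3 - 2*d^2 - d + 2) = (d - 4)*(d + 1)*(d^2 - 3*d + 2) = (d - 4)*(d - 2)*(d + 1)*(d - 1)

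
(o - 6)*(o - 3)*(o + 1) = o^3 - 8*o^2 + 9*o + 18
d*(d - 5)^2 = d^3 - 10*d^2 + 25*d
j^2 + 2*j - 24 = (j - 4)*(j + 6)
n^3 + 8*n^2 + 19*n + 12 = (n + 1)*(n + 3)*(n + 4)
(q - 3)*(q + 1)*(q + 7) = q^3 + 5*q^2 - 17*q - 21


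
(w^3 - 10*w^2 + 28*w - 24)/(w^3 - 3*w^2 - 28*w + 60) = (w - 2)/(w + 5)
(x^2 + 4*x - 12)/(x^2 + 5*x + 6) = (x^2 + 4*x - 12)/(x^2 + 5*x + 6)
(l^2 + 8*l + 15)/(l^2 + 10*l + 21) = (l + 5)/(l + 7)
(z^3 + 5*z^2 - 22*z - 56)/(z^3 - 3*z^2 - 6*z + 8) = (z + 7)/(z - 1)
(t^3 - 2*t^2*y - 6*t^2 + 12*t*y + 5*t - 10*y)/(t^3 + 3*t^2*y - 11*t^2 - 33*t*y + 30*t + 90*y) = (t^2 - 2*t*y - t + 2*y)/(t^2 + 3*t*y - 6*t - 18*y)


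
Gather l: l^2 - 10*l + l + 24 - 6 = l^2 - 9*l + 18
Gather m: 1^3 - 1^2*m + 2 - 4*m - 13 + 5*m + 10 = 0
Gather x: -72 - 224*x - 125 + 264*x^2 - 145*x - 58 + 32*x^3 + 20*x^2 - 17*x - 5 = 32*x^3 + 284*x^2 - 386*x - 260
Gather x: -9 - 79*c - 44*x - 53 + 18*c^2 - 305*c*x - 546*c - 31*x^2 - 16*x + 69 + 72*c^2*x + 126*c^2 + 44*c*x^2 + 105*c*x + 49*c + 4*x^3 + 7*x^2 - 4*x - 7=144*c^2 - 576*c + 4*x^3 + x^2*(44*c - 24) + x*(72*c^2 - 200*c - 64)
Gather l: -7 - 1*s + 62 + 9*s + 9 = 8*s + 64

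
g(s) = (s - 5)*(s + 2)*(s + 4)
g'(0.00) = -22.00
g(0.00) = -40.00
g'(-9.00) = 203.00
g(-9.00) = -490.00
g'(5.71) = 87.23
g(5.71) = 53.15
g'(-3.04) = -0.36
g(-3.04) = 8.03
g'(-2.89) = -2.72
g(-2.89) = 7.79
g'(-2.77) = -4.52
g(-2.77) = 7.36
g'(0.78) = -18.61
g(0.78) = -56.08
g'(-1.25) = -19.81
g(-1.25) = -12.89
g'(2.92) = 9.42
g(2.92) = -70.82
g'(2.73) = 5.82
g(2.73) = -72.26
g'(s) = (s - 5)*(s + 2) + (s - 5)*(s + 4) + (s + 2)*(s + 4) = 3*s^2 + 2*s - 22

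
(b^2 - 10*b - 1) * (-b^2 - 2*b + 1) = -b^4 + 8*b^3 + 22*b^2 - 8*b - 1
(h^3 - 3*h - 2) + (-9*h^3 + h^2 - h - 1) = -8*h^3 + h^2 - 4*h - 3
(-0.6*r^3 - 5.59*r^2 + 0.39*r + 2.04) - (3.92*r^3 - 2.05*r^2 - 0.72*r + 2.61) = -4.52*r^3 - 3.54*r^2 + 1.11*r - 0.57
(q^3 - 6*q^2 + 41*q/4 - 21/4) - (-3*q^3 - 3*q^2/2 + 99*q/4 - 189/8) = 4*q^3 - 9*q^2/2 - 29*q/2 + 147/8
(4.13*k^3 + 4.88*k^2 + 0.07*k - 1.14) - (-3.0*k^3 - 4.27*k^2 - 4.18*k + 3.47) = 7.13*k^3 + 9.15*k^2 + 4.25*k - 4.61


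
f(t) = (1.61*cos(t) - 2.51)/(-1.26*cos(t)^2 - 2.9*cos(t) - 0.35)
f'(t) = (-2.52*sin(t)*cos(t) - 2.9*sin(t))*(1.61*cos(t) - 2.51)/(-1.26*cos(t)^2 - 2.9*cos(t) - 0.35)^2 - 1.61*sin(t)/(-1.26*cos(t)^2 - 2.9*cos(t) - 0.35) = (-2.0286*cos(t)^2 + 6.3252*cos(t) + 7.8425)*sin(t)/(1.5876*cos(t)^4 + 7.308*cos(t)^3 + 9.292*cos(t)^2 + 2.03*cos(t) + 0.1225)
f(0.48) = 0.28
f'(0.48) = 0.36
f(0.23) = 0.22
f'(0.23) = 0.14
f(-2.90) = -3.19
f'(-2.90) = 0.03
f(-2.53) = -3.24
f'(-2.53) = -0.54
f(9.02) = -3.19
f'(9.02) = 0.08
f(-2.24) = -3.64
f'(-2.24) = -2.65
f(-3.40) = -3.19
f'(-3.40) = -0.03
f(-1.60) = 9.60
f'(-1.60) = -107.84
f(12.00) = 0.31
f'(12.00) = -0.46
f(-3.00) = -3.19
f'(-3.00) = 0.03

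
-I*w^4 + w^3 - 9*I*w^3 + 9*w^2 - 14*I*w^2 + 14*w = w*(w + 2)*(w + 7)*(-I*w + 1)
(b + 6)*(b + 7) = b^2 + 13*b + 42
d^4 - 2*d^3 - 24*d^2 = d^2*(d - 6)*(d + 4)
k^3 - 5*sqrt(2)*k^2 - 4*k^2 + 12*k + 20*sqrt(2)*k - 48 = (k - 4)*(k - 3*sqrt(2))*(k - 2*sqrt(2))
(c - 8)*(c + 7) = c^2 - c - 56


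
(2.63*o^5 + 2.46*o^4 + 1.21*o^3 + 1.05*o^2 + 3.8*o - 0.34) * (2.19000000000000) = 5.7597*o^5 + 5.3874*o^4 + 2.6499*o^3 + 2.2995*o^2 + 8.322*o - 0.7446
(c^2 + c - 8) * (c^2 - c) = c^4 - 9*c^2 + 8*c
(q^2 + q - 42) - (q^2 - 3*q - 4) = 4*q - 38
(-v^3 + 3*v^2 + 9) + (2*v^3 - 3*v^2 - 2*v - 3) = v^3 - 2*v + 6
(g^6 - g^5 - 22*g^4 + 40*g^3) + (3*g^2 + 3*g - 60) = g^6 - g^5 - 22*g^4 + 40*g^3 + 3*g^2 + 3*g - 60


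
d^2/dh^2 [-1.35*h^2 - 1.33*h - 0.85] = -2.70000000000000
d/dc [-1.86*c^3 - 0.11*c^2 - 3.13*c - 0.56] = -5.58*c^2 - 0.22*c - 3.13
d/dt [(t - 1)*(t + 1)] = 2*t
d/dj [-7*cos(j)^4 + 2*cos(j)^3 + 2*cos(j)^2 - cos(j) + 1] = (28*cos(j)^3 - 6*cos(j)^2 - 4*cos(j) + 1)*sin(j)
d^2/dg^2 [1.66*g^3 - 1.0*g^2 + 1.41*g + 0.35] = 9.96*g - 2.0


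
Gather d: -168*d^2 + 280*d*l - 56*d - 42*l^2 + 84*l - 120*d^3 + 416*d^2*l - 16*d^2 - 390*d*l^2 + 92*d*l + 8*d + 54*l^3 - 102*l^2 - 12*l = -120*d^3 + d^2*(416*l - 184) + d*(-390*l^2 + 372*l - 48) + 54*l^3 - 144*l^2 + 72*l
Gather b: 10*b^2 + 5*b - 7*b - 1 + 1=10*b^2 - 2*b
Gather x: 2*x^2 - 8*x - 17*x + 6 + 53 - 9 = 2*x^2 - 25*x + 50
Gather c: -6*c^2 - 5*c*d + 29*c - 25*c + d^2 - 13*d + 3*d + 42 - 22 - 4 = -6*c^2 + c*(4 - 5*d) + d^2 - 10*d + 16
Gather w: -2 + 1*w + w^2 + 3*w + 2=w^2 + 4*w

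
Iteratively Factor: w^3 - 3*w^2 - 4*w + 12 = (w + 2)*(w^2 - 5*w + 6) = (w - 2)*(w + 2)*(w - 3)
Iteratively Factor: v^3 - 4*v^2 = (v - 4)*(v^2) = v*(v - 4)*(v)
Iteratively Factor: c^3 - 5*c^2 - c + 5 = (c - 5)*(c^2 - 1) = (c - 5)*(c - 1)*(c + 1)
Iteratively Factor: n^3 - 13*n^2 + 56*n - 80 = (n - 4)*(n^2 - 9*n + 20) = (n - 4)^2*(n - 5)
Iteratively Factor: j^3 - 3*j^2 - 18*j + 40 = (j + 4)*(j^2 - 7*j + 10) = (j - 2)*(j + 4)*(j - 5)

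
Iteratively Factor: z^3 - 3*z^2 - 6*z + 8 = (z - 4)*(z^2 + z - 2) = (z - 4)*(z - 1)*(z + 2)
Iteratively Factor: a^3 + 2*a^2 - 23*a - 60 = (a + 3)*(a^2 - a - 20) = (a + 3)*(a + 4)*(a - 5)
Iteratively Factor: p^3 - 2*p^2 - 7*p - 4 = (p + 1)*(p^2 - 3*p - 4) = (p - 4)*(p + 1)*(p + 1)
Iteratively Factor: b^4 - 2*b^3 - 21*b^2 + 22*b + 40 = (b + 1)*(b^3 - 3*b^2 - 18*b + 40) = (b - 2)*(b + 1)*(b^2 - b - 20) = (b - 2)*(b + 1)*(b + 4)*(b - 5)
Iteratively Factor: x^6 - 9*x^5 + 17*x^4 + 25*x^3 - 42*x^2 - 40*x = (x + 1)*(x^5 - 10*x^4 + 27*x^3 - 2*x^2 - 40*x) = x*(x + 1)*(x^4 - 10*x^3 + 27*x^2 - 2*x - 40) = x*(x + 1)^2*(x^3 - 11*x^2 + 38*x - 40) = x*(x - 2)*(x + 1)^2*(x^2 - 9*x + 20) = x*(x - 5)*(x - 2)*(x + 1)^2*(x - 4)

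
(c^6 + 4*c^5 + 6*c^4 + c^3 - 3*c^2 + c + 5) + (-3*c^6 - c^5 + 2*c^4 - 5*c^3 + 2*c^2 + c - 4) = -2*c^6 + 3*c^5 + 8*c^4 - 4*c^3 - c^2 + 2*c + 1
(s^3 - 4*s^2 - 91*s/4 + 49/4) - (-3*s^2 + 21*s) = s^3 - s^2 - 175*s/4 + 49/4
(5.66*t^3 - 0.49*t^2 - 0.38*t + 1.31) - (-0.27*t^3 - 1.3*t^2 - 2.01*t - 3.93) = 5.93*t^3 + 0.81*t^2 + 1.63*t + 5.24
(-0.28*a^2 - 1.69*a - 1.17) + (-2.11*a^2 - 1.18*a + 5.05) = -2.39*a^2 - 2.87*a + 3.88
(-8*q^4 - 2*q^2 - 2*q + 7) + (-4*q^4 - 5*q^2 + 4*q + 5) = -12*q^4 - 7*q^2 + 2*q + 12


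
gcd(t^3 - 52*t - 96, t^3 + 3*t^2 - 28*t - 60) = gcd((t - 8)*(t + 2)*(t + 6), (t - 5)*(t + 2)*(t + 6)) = t^2 + 8*t + 12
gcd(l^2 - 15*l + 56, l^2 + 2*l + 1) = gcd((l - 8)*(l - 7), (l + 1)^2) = 1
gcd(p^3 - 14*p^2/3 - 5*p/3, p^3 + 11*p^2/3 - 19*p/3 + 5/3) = 1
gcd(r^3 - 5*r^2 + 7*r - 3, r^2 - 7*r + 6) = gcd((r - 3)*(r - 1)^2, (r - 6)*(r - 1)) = r - 1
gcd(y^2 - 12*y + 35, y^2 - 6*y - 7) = y - 7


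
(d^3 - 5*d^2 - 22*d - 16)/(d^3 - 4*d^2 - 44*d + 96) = (d^2 + 3*d + 2)/(d^2 + 4*d - 12)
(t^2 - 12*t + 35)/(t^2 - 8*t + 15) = (t - 7)/(t - 3)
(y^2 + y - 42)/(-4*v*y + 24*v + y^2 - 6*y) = (y + 7)/(-4*v + y)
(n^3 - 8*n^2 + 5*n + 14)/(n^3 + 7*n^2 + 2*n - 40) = (n^2 - 6*n - 7)/(n^2 + 9*n + 20)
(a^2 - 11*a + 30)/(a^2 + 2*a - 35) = (a - 6)/(a + 7)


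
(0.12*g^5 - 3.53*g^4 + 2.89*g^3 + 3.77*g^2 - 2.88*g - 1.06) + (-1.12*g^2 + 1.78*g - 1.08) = 0.12*g^5 - 3.53*g^4 + 2.89*g^3 + 2.65*g^2 - 1.1*g - 2.14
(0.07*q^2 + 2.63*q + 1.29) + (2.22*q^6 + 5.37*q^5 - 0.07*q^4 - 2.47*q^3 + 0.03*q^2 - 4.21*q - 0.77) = 2.22*q^6 + 5.37*q^5 - 0.07*q^4 - 2.47*q^3 + 0.1*q^2 - 1.58*q + 0.52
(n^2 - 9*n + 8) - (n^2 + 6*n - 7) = 15 - 15*n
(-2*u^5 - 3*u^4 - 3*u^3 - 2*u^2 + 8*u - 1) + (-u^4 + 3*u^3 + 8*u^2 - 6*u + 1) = -2*u^5 - 4*u^4 + 6*u^2 + 2*u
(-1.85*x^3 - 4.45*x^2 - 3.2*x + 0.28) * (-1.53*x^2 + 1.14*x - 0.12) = 2.8305*x^5 + 4.6995*x^4 + 0.0450000000000017*x^3 - 3.5424*x^2 + 0.7032*x - 0.0336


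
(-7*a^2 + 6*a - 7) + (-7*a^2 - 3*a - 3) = -14*a^2 + 3*a - 10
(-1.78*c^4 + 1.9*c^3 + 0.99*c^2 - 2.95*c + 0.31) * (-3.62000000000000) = 6.4436*c^4 - 6.878*c^3 - 3.5838*c^2 + 10.679*c - 1.1222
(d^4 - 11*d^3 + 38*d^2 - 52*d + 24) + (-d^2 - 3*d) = d^4 - 11*d^3 + 37*d^2 - 55*d + 24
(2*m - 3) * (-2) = 6 - 4*m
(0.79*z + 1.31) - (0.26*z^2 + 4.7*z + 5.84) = -0.26*z^2 - 3.91*z - 4.53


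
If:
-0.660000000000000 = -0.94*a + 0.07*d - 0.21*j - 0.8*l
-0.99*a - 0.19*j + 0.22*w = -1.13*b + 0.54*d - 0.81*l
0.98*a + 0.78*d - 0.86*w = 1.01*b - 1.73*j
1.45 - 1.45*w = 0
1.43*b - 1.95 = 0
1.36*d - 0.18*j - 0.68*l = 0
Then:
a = 1.16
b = 1.36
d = -0.28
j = 0.76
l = -0.76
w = 1.00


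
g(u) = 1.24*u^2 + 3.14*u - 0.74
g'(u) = 2.48*u + 3.14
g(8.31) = 110.98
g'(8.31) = 23.75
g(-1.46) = -2.68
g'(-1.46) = -0.48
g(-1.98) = -2.10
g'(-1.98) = -1.77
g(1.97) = 10.26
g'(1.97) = 8.03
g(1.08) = 4.10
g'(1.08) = 5.82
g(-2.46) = -0.96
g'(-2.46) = -2.96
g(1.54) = 7.04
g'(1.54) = 6.96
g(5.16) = 48.48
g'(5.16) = 15.94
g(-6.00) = 25.06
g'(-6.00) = -11.74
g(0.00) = -0.74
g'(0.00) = 3.14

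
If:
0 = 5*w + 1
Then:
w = -1/5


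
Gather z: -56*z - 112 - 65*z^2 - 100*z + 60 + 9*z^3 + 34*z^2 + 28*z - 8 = 9*z^3 - 31*z^2 - 128*z - 60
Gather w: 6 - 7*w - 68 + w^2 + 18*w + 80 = w^2 + 11*w + 18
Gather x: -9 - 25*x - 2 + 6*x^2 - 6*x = 6*x^2 - 31*x - 11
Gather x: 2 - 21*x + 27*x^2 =27*x^2 - 21*x + 2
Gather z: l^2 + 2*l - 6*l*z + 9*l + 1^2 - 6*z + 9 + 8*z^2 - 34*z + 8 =l^2 + 11*l + 8*z^2 + z*(-6*l - 40) + 18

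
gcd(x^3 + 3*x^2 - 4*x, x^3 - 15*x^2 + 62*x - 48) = x - 1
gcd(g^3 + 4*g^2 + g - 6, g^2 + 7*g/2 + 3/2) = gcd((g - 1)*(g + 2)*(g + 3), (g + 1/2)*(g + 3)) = g + 3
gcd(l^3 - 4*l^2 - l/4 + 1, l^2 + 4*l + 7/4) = l + 1/2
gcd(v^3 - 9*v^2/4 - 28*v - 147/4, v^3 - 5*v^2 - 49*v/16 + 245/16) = v + 7/4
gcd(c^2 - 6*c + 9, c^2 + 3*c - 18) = c - 3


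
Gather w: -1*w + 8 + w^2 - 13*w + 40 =w^2 - 14*w + 48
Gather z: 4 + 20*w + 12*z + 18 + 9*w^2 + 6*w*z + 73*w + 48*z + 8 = 9*w^2 + 93*w + z*(6*w + 60) + 30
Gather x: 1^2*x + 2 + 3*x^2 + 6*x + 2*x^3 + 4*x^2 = 2*x^3 + 7*x^2 + 7*x + 2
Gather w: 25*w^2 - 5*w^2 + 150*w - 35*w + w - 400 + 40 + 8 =20*w^2 + 116*w - 352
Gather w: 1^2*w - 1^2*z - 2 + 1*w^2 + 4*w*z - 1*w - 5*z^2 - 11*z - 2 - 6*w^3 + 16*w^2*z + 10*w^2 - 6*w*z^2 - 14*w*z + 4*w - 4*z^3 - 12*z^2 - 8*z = -6*w^3 + w^2*(16*z + 11) + w*(-6*z^2 - 10*z + 4) - 4*z^3 - 17*z^2 - 20*z - 4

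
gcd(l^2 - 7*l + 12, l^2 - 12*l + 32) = l - 4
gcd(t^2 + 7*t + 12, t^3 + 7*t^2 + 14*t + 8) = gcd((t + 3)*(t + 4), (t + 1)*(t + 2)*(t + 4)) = t + 4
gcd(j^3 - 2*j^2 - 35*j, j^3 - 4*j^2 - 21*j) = j^2 - 7*j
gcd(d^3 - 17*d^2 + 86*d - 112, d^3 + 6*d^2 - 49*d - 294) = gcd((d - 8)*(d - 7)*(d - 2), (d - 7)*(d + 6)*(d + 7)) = d - 7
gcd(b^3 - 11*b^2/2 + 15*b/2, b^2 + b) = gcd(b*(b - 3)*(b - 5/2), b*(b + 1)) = b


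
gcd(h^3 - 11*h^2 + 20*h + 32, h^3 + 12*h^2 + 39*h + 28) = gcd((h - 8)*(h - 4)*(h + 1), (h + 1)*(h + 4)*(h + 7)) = h + 1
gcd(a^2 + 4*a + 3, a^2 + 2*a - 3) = a + 3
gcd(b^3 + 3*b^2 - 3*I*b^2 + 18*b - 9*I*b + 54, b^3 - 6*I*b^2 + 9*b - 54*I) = b^2 - 3*I*b + 18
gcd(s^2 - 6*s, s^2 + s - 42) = s - 6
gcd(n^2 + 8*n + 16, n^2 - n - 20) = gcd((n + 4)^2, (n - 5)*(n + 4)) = n + 4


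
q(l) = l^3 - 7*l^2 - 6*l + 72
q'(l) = 3*l^2 - 14*l - 6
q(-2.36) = 34.03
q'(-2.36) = 43.75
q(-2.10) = 44.47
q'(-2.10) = 36.63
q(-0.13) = 72.66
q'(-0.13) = -4.13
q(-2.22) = 39.88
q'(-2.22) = 39.87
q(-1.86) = 52.51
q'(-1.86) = 30.42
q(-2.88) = 7.33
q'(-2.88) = 59.20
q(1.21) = 56.26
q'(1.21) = -18.55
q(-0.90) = 71.00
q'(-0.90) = 9.03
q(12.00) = 720.00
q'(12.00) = 258.00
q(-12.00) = -2592.00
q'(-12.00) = 594.00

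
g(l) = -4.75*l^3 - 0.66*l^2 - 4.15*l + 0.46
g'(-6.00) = -509.23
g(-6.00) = 1027.60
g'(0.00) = -4.15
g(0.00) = 0.46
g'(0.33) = -6.14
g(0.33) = -1.15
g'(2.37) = -87.32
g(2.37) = -76.31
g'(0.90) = -16.88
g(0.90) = -7.27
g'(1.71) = -48.08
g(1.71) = -32.32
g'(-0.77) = -11.58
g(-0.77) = 5.43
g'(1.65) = -45.12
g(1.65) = -29.52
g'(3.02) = -138.10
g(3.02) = -148.92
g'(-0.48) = -6.80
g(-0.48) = 2.83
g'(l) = -14.25*l^2 - 1.32*l - 4.15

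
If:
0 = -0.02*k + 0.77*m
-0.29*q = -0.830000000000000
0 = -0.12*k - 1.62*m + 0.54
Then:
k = 3.33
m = 0.09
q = 2.86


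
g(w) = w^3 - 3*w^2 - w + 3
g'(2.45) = 2.31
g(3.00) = 0.00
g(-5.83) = -291.29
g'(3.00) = 8.00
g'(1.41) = -3.50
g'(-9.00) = 296.00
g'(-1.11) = 9.36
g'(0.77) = -3.84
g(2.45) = -2.75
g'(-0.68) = 4.47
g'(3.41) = 13.42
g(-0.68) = 1.98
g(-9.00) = -960.00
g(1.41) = -1.57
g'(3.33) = 12.29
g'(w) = 3*w^2 - 6*w - 1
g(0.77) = 0.91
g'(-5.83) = 135.95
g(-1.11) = -0.95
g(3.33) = 3.33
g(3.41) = 4.36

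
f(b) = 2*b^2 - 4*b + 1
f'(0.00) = -4.00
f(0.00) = 1.00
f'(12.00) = 44.00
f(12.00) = 241.00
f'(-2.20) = -12.80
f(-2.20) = 19.48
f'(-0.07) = -4.28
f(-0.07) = 1.29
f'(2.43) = 5.72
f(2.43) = 3.09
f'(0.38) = -2.48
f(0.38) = -0.23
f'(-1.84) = -11.36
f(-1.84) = 15.13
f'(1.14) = 0.56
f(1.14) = -0.96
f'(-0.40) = -5.60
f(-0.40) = 2.92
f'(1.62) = 2.48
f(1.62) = -0.23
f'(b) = 4*b - 4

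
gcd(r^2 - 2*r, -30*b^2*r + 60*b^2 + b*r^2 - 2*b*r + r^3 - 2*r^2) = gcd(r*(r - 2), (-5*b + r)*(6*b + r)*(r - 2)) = r - 2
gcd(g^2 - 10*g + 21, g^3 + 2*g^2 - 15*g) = g - 3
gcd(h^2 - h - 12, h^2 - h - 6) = 1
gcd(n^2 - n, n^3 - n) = n^2 - n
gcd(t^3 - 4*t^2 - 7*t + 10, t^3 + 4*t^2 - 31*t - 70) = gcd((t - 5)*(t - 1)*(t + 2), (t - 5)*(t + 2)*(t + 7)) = t^2 - 3*t - 10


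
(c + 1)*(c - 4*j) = c^2 - 4*c*j + c - 4*j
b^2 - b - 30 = (b - 6)*(b + 5)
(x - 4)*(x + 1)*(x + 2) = x^3 - x^2 - 10*x - 8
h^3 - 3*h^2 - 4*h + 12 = (h - 3)*(h - 2)*(h + 2)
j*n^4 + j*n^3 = n^3*(j*n + j)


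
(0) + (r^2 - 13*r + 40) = r^2 - 13*r + 40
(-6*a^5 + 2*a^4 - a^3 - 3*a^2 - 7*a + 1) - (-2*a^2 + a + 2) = -6*a^5 + 2*a^4 - a^3 - a^2 - 8*a - 1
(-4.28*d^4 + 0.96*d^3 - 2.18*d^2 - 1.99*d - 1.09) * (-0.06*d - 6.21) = 0.2568*d^5 + 26.5212*d^4 - 5.8308*d^3 + 13.6572*d^2 + 12.4233*d + 6.7689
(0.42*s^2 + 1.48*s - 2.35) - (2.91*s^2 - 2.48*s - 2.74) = -2.49*s^2 + 3.96*s + 0.39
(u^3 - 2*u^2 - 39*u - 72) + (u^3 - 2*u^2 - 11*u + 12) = 2*u^3 - 4*u^2 - 50*u - 60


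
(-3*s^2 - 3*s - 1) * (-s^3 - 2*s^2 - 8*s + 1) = 3*s^5 + 9*s^4 + 31*s^3 + 23*s^2 + 5*s - 1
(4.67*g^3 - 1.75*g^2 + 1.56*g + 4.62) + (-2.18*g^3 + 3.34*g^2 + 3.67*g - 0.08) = 2.49*g^3 + 1.59*g^2 + 5.23*g + 4.54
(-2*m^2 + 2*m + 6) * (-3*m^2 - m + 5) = 6*m^4 - 4*m^3 - 30*m^2 + 4*m + 30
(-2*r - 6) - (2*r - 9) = 3 - 4*r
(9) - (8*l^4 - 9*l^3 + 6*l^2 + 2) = -8*l^4 + 9*l^3 - 6*l^2 + 7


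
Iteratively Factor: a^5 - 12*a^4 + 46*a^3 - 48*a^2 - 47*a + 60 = (a - 5)*(a^4 - 7*a^3 + 11*a^2 + 7*a - 12) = (a - 5)*(a - 1)*(a^3 - 6*a^2 + 5*a + 12) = (a - 5)*(a - 3)*(a - 1)*(a^2 - 3*a - 4) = (a - 5)*(a - 4)*(a - 3)*(a - 1)*(a + 1)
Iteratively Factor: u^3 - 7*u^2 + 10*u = (u)*(u^2 - 7*u + 10) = u*(u - 2)*(u - 5)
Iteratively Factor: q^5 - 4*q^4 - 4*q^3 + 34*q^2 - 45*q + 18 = (q - 1)*(q^4 - 3*q^3 - 7*q^2 + 27*q - 18) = (q - 3)*(q - 1)*(q^3 - 7*q + 6) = (q - 3)*(q - 2)*(q - 1)*(q^2 + 2*q - 3) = (q - 3)*(q - 2)*(q - 1)*(q + 3)*(q - 1)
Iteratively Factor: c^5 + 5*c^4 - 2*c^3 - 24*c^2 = (c + 4)*(c^4 + c^3 - 6*c^2) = (c + 3)*(c + 4)*(c^3 - 2*c^2) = (c - 2)*(c + 3)*(c + 4)*(c^2) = c*(c - 2)*(c + 3)*(c + 4)*(c)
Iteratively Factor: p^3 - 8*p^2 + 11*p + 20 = (p - 5)*(p^2 - 3*p - 4) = (p - 5)*(p + 1)*(p - 4)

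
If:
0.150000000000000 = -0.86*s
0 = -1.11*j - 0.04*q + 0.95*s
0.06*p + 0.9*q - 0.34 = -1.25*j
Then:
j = -0.036036036036036*q - 0.149277184160905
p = 8.77660800335219 - 14.2492492492492*q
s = -0.17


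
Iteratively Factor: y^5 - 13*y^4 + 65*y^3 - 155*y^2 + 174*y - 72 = (y - 2)*(y^4 - 11*y^3 + 43*y^2 - 69*y + 36) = (y - 3)*(y - 2)*(y^3 - 8*y^2 + 19*y - 12) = (y - 4)*(y - 3)*(y - 2)*(y^2 - 4*y + 3) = (y - 4)*(y - 3)^2*(y - 2)*(y - 1)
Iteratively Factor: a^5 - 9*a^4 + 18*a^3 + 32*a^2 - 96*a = (a + 2)*(a^4 - 11*a^3 + 40*a^2 - 48*a) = (a - 4)*(a + 2)*(a^3 - 7*a^2 + 12*a) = a*(a - 4)*(a + 2)*(a^2 - 7*a + 12) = a*(a - 4)*(a - 3)*(a + 2)*(a - 4)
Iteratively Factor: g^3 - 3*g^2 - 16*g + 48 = (g - 4)*(g^2 + g - 12) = (g - 4)*(g - 3)*(g + 4)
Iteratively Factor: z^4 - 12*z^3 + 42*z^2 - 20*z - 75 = (z - 5)*(z^3 - 7*z^2 + 7*z + 15) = (z - 5)*(z - 3)*(z^2 - 4*z - 5) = (z - 5)^2*(z - 3)*(z + 1)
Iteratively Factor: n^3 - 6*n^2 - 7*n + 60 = (n - 5)*(n^2 - n - 12) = (n - 5)*(n - 4)*(n + 3)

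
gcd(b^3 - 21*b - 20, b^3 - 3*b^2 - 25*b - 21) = b + 1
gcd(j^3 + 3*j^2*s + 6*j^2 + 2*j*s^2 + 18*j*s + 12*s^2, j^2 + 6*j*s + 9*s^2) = 1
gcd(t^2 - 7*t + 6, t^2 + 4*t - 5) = t - 1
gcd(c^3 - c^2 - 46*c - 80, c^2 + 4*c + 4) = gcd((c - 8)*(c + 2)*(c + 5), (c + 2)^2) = c + 2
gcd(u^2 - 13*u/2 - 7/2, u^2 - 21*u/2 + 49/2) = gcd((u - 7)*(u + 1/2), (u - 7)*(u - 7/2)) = u - 7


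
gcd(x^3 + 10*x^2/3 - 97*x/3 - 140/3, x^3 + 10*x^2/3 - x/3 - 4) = x + 4/3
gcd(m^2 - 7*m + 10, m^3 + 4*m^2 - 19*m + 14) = m - 2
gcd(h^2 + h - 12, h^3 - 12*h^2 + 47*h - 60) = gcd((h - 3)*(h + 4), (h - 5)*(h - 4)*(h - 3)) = h - 3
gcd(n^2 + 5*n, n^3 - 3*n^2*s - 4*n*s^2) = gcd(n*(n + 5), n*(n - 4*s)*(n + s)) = n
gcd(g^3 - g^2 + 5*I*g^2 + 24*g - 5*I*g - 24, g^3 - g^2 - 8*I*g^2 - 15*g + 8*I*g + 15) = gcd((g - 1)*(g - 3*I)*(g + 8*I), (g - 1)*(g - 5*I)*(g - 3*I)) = g^2 + g*(-1 - 3*I) + 3*I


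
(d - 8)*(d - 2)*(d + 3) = d^3 - 7*d^2 - 14*d + 48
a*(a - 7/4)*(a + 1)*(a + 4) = a^4 + 13*a^3/4 - 19*a^2/4 - 7*a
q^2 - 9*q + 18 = (q - 6)*(q - 3)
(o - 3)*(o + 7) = o^2 + 4*o - 21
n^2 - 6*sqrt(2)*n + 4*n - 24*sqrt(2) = (n + 4)*(n - 6*sqrt(2))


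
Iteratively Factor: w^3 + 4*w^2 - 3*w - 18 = (w - 2)*(w^2 + 6*w + 9) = (w - 2)*(w + 3)*(w + 3)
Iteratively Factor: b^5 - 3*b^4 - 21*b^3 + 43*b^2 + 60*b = (b + 4)*(b^4 - 7*b^3 + 7*b^2 + 15*b) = b*(b + 4)*(b^3 - 7*b^2 + 7*b + 15) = b*(b - 5)*(b + 4)*(b^2 - 2*b - 3) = b*(b - 5)*(b + 1)*(b + 4)*(b - 3)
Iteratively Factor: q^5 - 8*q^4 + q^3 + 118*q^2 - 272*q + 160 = (q + 4)*(q^4 - 12*q^3 + 49*q^2 - 78*q + 40) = (q - 2)*(q + 4)*(q^3 - 10*q^2 + 29*q - 20) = (q - 2)*(q - 1)*(q + 4)*(q^2 - 9*q + 20) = (q - 5)*(q - 2)*(q - 1)*(q + 4)*(q - 4)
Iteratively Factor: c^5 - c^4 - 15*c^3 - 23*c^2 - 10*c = (c - 5)*(c^4 + 4*c^3 + 5*c^2 + 2*c) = (c - 5)*(c + 1)*(c^3 + 3*c^2 + 2*c) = (c - 5)*(c + 1)^2*(c^2 + 2*c) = c*(c - 5)*(c + 1)^2*(c + 2)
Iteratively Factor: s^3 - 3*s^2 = (s - 3)*(s^2) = s*(s - 3)*(s)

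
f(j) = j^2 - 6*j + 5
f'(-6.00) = -18.00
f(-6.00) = 77.00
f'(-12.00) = -30.00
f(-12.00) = 221.00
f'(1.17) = -3.66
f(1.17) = -0.65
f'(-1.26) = -8.52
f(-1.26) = 14.15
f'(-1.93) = -9.86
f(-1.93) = 20.30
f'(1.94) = -2.12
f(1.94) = -2.88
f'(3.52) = 1.04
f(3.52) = -3.73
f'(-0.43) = -6.86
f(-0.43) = 7.76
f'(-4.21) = -14.42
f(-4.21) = 47.98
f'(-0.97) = -7.94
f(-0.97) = 11.76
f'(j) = 2*j - 6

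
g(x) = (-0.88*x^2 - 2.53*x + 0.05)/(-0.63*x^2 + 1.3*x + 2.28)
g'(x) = (-1.76*x - 2.53)/(-0.63*x^2 + 1.3*x + 2.28) + (1.26*x - 1.3)*(-0.88*x^2 - 2.53*x + 0.05)/(-0.63*x^2 + 1.3*x + 2.28)^2 = (-2.7379*x^2 - 3.9498*x - 5.8334)/(0.3969*x^4 - 1.638*x^3 - 1.1828*x^2 + 5.928*x + 5.1984)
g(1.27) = -1.57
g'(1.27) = -1.80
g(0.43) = -0.44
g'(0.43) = -1.08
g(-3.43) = 0.17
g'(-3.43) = -0.27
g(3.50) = 22.07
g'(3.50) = -67.54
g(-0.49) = 0.72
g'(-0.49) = -2.05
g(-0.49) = 0.72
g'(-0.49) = -2.05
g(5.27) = 4.51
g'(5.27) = -1.47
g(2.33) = -5.62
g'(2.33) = -8.38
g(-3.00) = 0.04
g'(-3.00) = -0.35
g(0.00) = 0.02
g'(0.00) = -1.12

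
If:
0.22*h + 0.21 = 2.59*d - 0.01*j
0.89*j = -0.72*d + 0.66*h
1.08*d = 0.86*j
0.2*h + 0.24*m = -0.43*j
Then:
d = 0.11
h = 0.30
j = 0.13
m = -0.49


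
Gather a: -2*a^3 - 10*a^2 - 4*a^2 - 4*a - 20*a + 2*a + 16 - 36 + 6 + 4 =-2*a^3 - 14*a^2 - 22*a - 10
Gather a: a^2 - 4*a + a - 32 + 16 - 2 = a^2 - 3*a - 18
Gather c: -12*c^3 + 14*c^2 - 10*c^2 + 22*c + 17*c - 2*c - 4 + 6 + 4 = -12*c^3 + 4*c^2 + 37*c + 6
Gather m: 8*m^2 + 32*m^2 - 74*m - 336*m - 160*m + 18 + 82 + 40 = 40*m^2 - 570*m + 140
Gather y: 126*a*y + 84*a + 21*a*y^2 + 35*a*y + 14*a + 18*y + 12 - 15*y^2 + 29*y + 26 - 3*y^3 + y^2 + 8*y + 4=98*a - 3*y^3 + y^2*(21*a - 14) + y*(161*a + 55) + 42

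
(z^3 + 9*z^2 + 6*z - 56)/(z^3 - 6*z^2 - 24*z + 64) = (z + 7)/(z - 8)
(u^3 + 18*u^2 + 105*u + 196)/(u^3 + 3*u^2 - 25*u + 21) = (u^2 + 11*u + 28)/(u^2 - 4*u + 3)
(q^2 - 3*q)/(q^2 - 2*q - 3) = q/(q + 1)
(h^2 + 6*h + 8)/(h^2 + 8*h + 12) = (h + 4)/(h + 6)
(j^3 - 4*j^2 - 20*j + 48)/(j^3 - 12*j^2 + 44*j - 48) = (j + 4)/(j - 4)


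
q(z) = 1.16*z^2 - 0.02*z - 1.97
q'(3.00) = 6.94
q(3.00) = 8.41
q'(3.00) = 6.94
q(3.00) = 8.41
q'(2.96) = 6.85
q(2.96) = 8.13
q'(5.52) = 12.79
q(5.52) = 33.27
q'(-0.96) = -2.25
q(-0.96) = -0.88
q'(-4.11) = -9.56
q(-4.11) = 17.71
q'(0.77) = 1.77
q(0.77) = -1.30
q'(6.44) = 14.92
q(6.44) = 46.01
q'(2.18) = 5.04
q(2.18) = 3.50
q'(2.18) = 5.04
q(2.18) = 3.50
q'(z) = 2.32*z - 0.02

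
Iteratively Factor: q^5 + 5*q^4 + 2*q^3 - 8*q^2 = (q)*(q^4 + 5*q^3 + 2*q^2 - 8*q) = q*(q + 2)*(q^3 + 3*q^2 - 4*q) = q*(q - 1)*(q + 2)*(q^2 + 4*q) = q^2*(q - 1)*(q + 2)*(q + 4)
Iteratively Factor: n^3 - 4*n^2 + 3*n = (n)*(n^2 - 4*n + 3) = n*(n - 1)*(n - 3)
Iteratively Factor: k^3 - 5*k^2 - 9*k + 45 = (k - 5)*(k^2 - 9) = (k - 5)*(k - 3)*(k + 3)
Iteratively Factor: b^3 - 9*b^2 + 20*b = (b)*(b^2 - 9*b + 20) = b*(b - 4)*(b - 5)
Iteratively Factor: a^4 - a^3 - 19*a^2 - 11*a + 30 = (a - 1)*(a^3 - 19*a - 30) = (a - 1)*(a + 2)*(a^2 - 2*a - 15) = (a - 1)*(a + 2)*(a + 3)*(a - 5)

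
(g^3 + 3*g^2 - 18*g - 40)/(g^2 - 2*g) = (g^3 + 3*g^2 - 18*g - 40)/(g*(g - 2))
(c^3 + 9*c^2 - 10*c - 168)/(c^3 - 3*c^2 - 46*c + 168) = (c + 6)/(c - 6)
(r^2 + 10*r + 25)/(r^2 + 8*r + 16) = (r^2 + 10*r + 25)/(r^2 + 8*r + 16)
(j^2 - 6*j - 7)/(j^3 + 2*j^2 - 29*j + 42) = (j^2 - 6*j - 7)/(j^3 + 2*j^2 - 29*j + 42)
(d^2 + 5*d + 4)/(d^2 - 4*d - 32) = (d + 1)/(d - 8)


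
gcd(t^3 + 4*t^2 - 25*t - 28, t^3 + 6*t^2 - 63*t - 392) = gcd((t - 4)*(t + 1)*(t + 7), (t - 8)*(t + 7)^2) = t + 7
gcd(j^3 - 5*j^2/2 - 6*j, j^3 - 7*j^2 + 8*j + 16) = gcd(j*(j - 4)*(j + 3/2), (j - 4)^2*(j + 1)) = j - 4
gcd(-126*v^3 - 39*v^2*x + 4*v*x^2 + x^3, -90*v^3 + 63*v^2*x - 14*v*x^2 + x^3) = -6*v + x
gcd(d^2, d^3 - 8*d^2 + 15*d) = d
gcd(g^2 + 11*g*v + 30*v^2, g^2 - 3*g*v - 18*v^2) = 1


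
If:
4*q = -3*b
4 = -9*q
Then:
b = 16/27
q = -4/9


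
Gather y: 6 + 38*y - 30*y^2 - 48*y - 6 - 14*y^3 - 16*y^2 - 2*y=-14*y^3 - 46*y^2 - 12*y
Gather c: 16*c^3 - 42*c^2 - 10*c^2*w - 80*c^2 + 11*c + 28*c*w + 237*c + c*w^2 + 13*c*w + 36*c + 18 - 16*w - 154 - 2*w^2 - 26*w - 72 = 16*c^3 + c^2*(-10*w - 122) + c*(w^2 + 41*w + 284) - 2*w^2 - 42*w - 208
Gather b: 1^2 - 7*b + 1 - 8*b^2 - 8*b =-8*b^2 - 15*b + 2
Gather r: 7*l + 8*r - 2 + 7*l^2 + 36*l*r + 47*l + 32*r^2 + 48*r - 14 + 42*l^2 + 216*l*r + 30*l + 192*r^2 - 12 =49*l^2 + 84*l + 224*r^2 + r*(252*l + 56) - 28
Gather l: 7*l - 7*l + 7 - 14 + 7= 0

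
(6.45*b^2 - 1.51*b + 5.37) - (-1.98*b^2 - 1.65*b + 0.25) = 8.43*b^2 + 0.14*b + 5.12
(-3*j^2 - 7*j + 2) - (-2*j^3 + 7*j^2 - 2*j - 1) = 2*j^3 - 10*j^2 - 5*j + 3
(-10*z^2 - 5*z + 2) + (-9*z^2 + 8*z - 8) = -19*z^2 + 3*z - 6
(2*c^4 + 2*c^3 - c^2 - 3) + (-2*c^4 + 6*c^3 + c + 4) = 8*c^3 - c^2 + c + 1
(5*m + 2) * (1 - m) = -5*m^2 + 3*m + 2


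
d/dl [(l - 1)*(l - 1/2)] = 2*l - 3/2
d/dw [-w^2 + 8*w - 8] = 8 - 2*w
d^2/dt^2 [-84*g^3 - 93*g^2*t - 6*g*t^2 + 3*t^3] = -12*g + 18*t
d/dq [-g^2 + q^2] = 2*q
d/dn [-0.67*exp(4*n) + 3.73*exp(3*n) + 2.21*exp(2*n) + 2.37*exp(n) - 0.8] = (-2.68*exp(3*n) + 11.19*exp(2*n) + 4.42*exp(n) + 2.37)*exp(n)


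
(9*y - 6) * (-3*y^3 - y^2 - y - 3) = -27*y^4 + 9*y^3 - 3*y^2 - 21*y + 18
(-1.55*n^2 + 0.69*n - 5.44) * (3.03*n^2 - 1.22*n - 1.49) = -4.6965*n^4 + 3.9817*n^3 - 15.0155*n^2 + 5.6087*n + 8.1056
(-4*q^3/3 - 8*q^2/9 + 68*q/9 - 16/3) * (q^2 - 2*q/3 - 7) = -4*q^5/3 + 472*q^3/27 - 112*q^2/27 - 148*q/3 + 112/3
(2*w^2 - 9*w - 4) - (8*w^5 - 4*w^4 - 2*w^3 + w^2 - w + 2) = -8*w^5 + 4*w^4 + 2*w^3 + w^2 - 8*w - 6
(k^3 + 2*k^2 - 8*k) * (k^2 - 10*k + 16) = k^5 - 8*k^4 - 12*k^3 + 112*k^2 - 128*k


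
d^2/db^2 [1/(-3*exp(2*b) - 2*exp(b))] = 2*(-4*(3*exp(b) + 1)^2 + (3*exp(b) + 2)*(6*exp(b) + 1))*exp(-b)/(3*exp(b) + 2)^3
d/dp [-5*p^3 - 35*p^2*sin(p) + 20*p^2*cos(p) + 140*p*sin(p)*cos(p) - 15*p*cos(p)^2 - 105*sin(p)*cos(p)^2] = -20*p^2*sin(p) - 35*p^2*cos(p) - 15*p^2 - 70*p*sin(p) + 15*p*sin(2*p) + 40*p*cos(p) + 140*p*cos(2*p) + 70*sin(2*p) - 105*cos(p)/4 - 15*cos(2*p)/2 - 315*cos(3*p)/4 - 15/2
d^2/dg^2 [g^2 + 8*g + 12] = 2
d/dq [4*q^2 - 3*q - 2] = 8*q - 3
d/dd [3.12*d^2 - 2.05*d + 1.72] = 6.24*d - 2.05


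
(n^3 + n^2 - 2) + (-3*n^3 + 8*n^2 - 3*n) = -2*n^3 + 9*n^2 - 3*n - 2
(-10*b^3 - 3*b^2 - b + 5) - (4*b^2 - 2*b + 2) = -10*b^3 - 7*b^2 + b + 3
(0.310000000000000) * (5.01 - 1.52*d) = 1.5531 - 0.4712*d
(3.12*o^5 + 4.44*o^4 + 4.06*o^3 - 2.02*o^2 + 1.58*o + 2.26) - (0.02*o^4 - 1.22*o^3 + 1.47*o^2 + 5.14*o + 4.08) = 3.12*o^5 + 4.42*o^4 + 5.28*o^3 - 3.49*o^2 - 3.56*o - 1.82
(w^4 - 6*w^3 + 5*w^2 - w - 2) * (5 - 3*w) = -3*w^5 + 23*w^4 - 45*w^3 + 28*w^2 + w - 10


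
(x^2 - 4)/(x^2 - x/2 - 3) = 2*(x + 2)/(2*x + 3)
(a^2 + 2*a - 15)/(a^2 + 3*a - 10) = (a - 3)/(a - 2)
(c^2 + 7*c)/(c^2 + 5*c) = (c + 7)/(c + 5)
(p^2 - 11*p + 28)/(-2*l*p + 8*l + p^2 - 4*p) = (p - 7)/(-2*l + p)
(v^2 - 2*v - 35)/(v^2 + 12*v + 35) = (v - 7)/(v + 7)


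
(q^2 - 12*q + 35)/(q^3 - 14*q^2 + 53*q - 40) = (q - 7)/(q^2 - 9*q + 8)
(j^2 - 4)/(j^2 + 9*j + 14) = (j - 2)/(j + 7)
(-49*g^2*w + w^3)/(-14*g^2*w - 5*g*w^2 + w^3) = (7*g + w)/(2*g + w)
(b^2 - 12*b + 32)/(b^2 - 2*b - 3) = (-b^2 + 12*b - 32)/(-b^2 + 2*b + 3)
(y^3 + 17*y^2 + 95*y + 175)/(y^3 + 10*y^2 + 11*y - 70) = (y + 5)/(y - 2)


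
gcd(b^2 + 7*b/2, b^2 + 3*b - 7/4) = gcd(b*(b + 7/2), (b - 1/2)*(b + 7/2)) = b + 7/2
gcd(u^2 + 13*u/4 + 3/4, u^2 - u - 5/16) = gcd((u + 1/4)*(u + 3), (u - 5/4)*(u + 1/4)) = u + 1/4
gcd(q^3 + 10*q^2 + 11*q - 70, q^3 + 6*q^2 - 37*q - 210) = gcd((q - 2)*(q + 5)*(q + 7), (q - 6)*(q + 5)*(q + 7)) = q^2 + 12*q + 35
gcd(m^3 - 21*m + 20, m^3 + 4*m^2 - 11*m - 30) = m + 5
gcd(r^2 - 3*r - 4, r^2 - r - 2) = r + 1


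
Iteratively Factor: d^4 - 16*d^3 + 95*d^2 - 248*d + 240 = (d - 3)*(d^3 - 13*d^2 + 56*d - 80) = (d - 5)*(d - 3)*(d^2 - 8*d + 16) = (d - 5)*(d - 4)*(d - 3)*(d - 4)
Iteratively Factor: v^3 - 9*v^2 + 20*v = (v - 4)*(v^2 - 5*v) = (v - 5)*(v - 4)*(v)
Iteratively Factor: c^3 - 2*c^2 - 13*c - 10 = (c + 1)*(c^2 - 3*c - 10) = (c - 5)*(c + 1)*(c + 2)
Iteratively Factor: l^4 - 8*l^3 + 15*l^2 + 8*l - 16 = (l - 4)*(l^3 - 4*l^2 - l + 4) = (l - 4)*(l - 1)*(l^2 - 3*l - 4) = (l - 4)^2*(l - 1)*(l + 1)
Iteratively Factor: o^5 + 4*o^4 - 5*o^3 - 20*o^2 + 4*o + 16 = (o + 4)*(o^4 - 5*o^2 + 4) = (o + 2)*(o + 4)*(o^3 - 2*o^2 - o + 2) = (o + 1)*(o + 2)*(o + 4)*(o^2 - 3*o + 2) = (o - 1)*(o + 1)*(o + 2)*(o + 4)*(o - 2)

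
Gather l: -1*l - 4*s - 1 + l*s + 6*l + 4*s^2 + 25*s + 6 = l*(s + 5) + 4*s^2 + 21*s + 5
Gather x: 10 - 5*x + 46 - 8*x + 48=104 - 13*x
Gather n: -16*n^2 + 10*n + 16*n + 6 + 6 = -16*n^2 + 26*n + 12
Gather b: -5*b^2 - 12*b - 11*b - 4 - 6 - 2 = -5*b^2 - 23*b - 12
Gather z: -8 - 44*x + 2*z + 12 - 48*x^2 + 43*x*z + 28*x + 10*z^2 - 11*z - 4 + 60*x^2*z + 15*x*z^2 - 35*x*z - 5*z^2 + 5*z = -48*x^2 - 16*x + z^2*(15*x + 5) + z*(60*x^2 + 8*x - 4)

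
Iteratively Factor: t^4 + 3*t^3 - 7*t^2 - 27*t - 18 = (t - 3)*(t^3 + 6*t^2 + 11*t + 6) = (t - 3)*(t + 3)*(t^2 + 3*t + 2) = (t - 3)*(t + 1)*(t + 3)*(t + 2)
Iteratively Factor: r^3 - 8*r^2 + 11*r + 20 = (r - 5)*(r^2 - 3*r - 4) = (r - 5)*(r + 1)*(r - 4)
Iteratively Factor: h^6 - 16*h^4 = (h + 4)*(h^5 - 4*h^4) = h*(h + 4)*(h^4 - 4*h^3) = h^2*(h + 4)*(h^3 - 4*h^2) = h^2*(h - 4)*(h + 4)*(h^2) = h^3*(h - 4)*(h + 4)*(h)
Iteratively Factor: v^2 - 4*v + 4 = (v - 2)*(v - 2)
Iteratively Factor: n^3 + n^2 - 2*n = (n)*(n^2 + n - 2) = n*(n + 2)*(n - 1)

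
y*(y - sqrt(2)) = y^2 - sqrt(2)*y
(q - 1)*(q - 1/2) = q^2 - 3*q/2 + 1/2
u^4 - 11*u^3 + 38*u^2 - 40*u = u*(u - 5)*(u - 4)*(u - 2)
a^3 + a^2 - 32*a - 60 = (a - 6)*(a + 2)*(a + 5)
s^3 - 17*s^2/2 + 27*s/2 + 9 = (s - 6)*(s - 3)*(s + 1/2)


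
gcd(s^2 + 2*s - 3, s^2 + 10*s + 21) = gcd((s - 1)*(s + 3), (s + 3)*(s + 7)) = s + 3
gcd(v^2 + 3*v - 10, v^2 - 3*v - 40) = v + 5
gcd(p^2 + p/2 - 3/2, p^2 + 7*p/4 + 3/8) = p + 3/2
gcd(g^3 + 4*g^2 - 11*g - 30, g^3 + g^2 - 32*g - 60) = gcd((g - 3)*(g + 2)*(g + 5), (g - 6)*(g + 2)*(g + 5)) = g^2 + 7*g + 10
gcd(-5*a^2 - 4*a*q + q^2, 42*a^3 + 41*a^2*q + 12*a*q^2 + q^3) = 1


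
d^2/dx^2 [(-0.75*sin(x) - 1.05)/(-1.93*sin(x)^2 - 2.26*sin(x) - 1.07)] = (-2.793675*sin(x)^5 - 12.37323*sin(x)^4 + 1.14062999999999*sin(x)^3 + 28.59096*sin(x)^2 + 19.866825*sin(x) + 2.76195)/(1.93*sin(x)^2 + 2.26*sin(x) + 1.07)^3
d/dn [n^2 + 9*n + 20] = 2*n + 9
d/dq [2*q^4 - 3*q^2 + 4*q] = 8*q^3 - 6*q + 4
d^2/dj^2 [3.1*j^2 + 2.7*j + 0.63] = 6.20000000000000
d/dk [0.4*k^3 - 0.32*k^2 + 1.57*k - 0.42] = 1.2*k^2 - 0.64*k + 1.57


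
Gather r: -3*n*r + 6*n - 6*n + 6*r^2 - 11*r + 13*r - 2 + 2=6*r^2 + r*(2 - 3*n)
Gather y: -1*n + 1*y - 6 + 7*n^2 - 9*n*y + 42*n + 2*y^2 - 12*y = 7*n^2 + 41*n + 2*y^2 + y*(-9*n - 11) - 6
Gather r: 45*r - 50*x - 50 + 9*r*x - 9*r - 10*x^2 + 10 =r*(9*x + 36) - 10*x^2 - 50*x - 40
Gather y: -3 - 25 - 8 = -36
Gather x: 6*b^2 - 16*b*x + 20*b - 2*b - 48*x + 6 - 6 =6*b^2 + 18*b + x*(-16*b - 48)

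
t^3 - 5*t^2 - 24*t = t*(t - 8)*(t + 3)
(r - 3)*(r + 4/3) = r^2 - 5*r/3 - 4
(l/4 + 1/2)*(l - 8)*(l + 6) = l^3/4 - 13*l - 24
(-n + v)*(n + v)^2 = -n^3 - n^2*v + n*v^2 + v^3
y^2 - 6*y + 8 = (y - 4)*(y - 2)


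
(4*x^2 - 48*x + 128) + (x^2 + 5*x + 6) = 5*x^2 - 43*x + 134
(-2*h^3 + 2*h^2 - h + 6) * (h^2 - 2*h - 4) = -2*h^5 + 6*h^4 + 3*h^3 - 8*h - 24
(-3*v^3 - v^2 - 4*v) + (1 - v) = -3*v^3 - v^2 - 5*v + 1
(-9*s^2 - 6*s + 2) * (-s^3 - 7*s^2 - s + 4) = 9*s^5 + 69*s^4 + 49*s^3 - 44*s^2 - 26*s + 8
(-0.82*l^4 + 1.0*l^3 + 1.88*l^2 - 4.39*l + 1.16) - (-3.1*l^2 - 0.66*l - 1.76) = -0.82*l^4 + 1.0*l^3 + 4.98*l^2 - 3.73*l + 2.92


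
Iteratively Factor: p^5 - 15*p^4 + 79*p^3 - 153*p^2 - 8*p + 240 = (p - 3)*(p^4 - 12*p^3 + 43*p^2 - 24*p - 80) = (p - 4)*(p - 3)*(p^3 - 8*p^2 + 11*p + 20) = (p - 5)*(p - 4)*(p - 3)*(p^2 - 3*p - 4) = (p - 5)*(p - 4)^2*(p - 3)*(p + 1)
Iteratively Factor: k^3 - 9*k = (k - 3)*(k^2 + 3*k) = k*(k - 3)*(k + 3)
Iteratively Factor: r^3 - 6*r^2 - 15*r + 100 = (r - 5)*(r^2 - r - 20) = (r - 5)*(r + 4)*(r - 5)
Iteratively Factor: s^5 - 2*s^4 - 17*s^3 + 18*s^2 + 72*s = (s - 4)*(s^4 + 2*s^3 - 9*s^2 - 18*s) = s*(s - 4)*(s^3 + 2*s^2 - 9*s - 18) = s*(s - 4)*(s + 2)*(s^2 - 9) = s*(s - 4)*(s - 3)*(s + 2)*(s + 3)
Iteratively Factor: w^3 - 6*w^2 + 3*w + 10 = (w - 2)*(w^2 - 4*w - 5) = (w - 2)*(w + 1)*(w - 5)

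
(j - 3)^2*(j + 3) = j^3 - 3*j^2 - 9*j + 27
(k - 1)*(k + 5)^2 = k^3 + 9*k^2 + 15*k - 25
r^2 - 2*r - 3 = (r - 3)*(r + 1)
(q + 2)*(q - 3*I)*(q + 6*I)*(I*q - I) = I*q^4 - 3*q^3 + I*q^3 - 3*q^2 + 16*I*q^2 + 6*q + 18*I*q - 36*I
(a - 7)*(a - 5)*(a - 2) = a^3 - 14*a^2 + 59*a - 70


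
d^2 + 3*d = d*(d + 3)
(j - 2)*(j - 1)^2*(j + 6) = j^4 + 2*j^3 - 19*j^2 + 28*j - 12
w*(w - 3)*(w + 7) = w^3 + 4*w^2 - 21*w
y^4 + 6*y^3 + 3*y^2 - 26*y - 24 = (y - 2)*(y + 1)*(y + 3)*(y + 4)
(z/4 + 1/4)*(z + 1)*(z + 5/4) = z^3/4 + 13*z^2/16 + 7*z/8 + 5/16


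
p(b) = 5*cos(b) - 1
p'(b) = -5*sin(b)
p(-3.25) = -5.97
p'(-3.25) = -0.54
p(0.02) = 4.00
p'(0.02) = -0.10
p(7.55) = 0.50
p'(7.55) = -4.77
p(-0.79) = 2.52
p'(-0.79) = 3.55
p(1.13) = 1.13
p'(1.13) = -4.52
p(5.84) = 3.52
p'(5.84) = 2.14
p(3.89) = -4.66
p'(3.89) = 3.40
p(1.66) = -1.45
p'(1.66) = -4.98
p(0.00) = 4.00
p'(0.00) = 0.00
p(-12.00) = 3.22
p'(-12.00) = -2.68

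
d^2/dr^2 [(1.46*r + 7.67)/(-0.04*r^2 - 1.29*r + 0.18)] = (-(0.08*r + 1.29)*(0.16*r + 2.58)*(1.46*r + 7.67) + (0.3504*r + 4.3804)*(0.04*r^2 + 1.29*r - 0.18))/(0.04*r^2 + 1.29*r - 0.18)^3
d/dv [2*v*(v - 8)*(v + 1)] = 6*v^2 - 28*v - 16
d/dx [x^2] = 2*x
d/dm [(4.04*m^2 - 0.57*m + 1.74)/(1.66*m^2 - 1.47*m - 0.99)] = (-4.9926*m^2 - 13.776*m + 3.1221)/(2.7556*m^4 - 4.8804*m^3 - 1.1259*m^2 + 2.9106*m + 0.9801)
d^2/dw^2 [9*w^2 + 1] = 18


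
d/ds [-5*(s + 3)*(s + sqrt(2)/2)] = -10*s - 15 - 5*sqrt(2)/2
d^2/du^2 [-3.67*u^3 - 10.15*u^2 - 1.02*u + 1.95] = -22.02*u - 20.3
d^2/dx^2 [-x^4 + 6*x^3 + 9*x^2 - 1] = -12*x^2 + 36*x + 18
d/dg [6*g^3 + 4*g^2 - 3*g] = 18*g^2 + 8*g - 3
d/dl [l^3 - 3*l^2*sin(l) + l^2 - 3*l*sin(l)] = -3*l^2*cos(l) + 3*l^2 - 6*l*sin(l) - 3*l*cos(l) + 2*l - 3*sin(l)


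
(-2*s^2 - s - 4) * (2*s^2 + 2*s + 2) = -4*s^4 - 6*s^3 - 14*s^2 - 10*s - 8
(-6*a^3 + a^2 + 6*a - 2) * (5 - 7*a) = 42*a^4 - 37*a^3 - 37*a^2 + 44*a - 10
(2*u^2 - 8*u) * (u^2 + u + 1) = 2*u^4 - 6*u^3 - 6*u^2 - 8*u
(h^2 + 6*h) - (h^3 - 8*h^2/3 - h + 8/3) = -h^3 + 11*h^2/3 + 7*h - 8/3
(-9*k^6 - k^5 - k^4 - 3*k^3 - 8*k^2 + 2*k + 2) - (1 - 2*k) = -9*k^6 - k^5 - k^4 - 3*k^3 - 8*k^2 + 4*k + 1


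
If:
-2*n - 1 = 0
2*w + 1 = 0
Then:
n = -1/2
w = -1/2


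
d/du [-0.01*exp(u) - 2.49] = -0.01*exp(u)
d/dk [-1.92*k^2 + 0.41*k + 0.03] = 0.41 - 3.84*k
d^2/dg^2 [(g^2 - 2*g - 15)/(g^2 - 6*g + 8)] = 2*(4*g^3 - 69*g^2 + 318*g - 452)/(g^6 - 18*g^5 + 132*g^4 - 504*g^3 + 1056*g^2 - 1152*g + 512)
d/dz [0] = 0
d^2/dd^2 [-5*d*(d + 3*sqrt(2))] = -10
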